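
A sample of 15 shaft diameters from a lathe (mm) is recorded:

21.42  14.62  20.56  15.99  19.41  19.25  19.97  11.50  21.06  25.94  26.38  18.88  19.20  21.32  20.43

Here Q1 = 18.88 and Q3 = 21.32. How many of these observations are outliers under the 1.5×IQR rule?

IQR = 2.44; fences at 18.88 − 3.66 = 15.22 and 21.32 + 3.66 = 24.98.
Outside the cutoffs: 11.50, 14.62, 25.94, 26.38.

4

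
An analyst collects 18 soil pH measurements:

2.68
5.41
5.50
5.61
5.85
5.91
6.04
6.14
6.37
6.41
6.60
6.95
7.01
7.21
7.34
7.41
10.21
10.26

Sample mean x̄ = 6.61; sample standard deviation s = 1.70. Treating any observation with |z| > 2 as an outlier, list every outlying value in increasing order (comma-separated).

Cutoffs at x̄ ± 2s: 6.61 ± 2·1.70 = [3.21, 10.01].
2.68: z = -2.31, |z| > 2 → outlier.
10.21: z = 2.12, |z| > 2 → outlier.
10.26: z = 2.15, |z| > 2 → outlier.
Every other value lies within [3.21, 10.01].

2.68, 10.21, 10.26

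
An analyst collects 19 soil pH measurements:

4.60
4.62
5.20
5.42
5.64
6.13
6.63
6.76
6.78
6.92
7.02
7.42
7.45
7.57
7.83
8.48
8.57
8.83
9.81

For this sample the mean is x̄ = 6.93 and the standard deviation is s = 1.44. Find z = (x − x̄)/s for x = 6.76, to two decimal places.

z = (6.76 − 6.93) / 1.44 = -0.12.

-0.12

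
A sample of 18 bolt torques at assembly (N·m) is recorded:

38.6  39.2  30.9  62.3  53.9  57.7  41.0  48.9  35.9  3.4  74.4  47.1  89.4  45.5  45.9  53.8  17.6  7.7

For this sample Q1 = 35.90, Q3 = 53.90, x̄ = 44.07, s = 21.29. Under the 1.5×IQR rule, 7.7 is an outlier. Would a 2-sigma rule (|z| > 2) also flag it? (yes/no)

z = (7.7 − 44.07) / 21.29 = -1.71.
|z| = 1.71 ≤ 2.

no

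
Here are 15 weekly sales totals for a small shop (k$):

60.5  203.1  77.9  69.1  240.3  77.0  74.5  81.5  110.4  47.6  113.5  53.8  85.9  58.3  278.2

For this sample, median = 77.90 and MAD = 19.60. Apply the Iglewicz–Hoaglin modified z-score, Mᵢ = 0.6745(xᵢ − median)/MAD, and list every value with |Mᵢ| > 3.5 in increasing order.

|Mᵢ| > 3.5 ⇔ |xᵢ − 77.90| > 3.5·19.60/0.6745 = 101.70.
So outliers lie outside [-23.80, 179.60].
203.1: M = 4.31 → outlier.
240.3: M = 5.59 → outlier.
278.2: M = 6.89 → outlier.

203.1, 240.3, 278.2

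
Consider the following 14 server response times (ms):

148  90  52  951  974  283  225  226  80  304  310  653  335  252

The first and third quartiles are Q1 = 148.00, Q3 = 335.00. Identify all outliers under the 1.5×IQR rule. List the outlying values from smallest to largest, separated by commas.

653, 951, 974

IQR = Q3 − Q1 = 335.00 − 148.00 = 187.00.
Lower fence = Q1 − 1.5·IQR = 148.00 − 280.50 = -132.50.
Upper fence = Q3 + 1.5·IQR = 335.00 + 280.50 = 615.50.
653 > 615.50 → outlier.
951 > 615.50 → outlier.
974 > 615.50 → outlier.
All remaining values lie within [-132.50, 615.50].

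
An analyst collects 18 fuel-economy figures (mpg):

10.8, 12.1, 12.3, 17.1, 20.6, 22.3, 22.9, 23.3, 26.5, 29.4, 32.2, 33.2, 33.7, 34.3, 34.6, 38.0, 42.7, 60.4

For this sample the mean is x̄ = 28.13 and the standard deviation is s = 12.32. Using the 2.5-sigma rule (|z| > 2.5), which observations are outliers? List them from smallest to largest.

60.4

Cutoffs at x̄ ± 2.5s: 28.13 ± 2.5·12.32 = [-2.67, 58.93].
60.4: z = 2.62, |z| > 2.5 → outlier.
Every other value lies within [-2.67, 58.93].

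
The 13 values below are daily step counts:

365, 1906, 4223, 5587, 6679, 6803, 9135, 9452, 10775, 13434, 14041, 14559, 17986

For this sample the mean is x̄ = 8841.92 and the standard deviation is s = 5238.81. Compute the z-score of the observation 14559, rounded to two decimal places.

1.09

z = (14559 − 8841.92) / 5238.81 = 1.09.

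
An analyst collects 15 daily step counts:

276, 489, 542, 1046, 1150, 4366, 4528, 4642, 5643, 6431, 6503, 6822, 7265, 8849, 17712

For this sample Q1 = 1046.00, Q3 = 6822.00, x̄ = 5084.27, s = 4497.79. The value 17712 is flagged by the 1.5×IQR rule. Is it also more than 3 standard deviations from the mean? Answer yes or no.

no

z = (17712 − 5084.27) / 4497.79 = 2.81.
|z| = 2.81 ≤ 3.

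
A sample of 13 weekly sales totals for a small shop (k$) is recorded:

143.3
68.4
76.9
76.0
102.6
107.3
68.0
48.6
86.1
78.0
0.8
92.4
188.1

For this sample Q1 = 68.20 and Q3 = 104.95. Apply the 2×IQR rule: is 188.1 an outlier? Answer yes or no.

IQR = Q3 − Q1 = 104.95 − 68.20 = 36.75.
Lower fence = Q1 − 2·IQR = 68.20 − 73.50 = -5.30.
Upper fence = Q3 + 2·IQR = 104.95 + 73.50 = 178.45.
188.1 lies above the upper fence.

yes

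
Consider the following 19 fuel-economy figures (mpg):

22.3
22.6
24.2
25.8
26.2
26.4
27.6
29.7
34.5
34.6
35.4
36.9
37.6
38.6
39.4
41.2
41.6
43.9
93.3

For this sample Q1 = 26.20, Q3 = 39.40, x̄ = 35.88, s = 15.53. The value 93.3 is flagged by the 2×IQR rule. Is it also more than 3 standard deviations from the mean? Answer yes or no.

yes

z = (93.3 − 35.88) / 15.53 = 3.70.
|z| = 3.70 > 3.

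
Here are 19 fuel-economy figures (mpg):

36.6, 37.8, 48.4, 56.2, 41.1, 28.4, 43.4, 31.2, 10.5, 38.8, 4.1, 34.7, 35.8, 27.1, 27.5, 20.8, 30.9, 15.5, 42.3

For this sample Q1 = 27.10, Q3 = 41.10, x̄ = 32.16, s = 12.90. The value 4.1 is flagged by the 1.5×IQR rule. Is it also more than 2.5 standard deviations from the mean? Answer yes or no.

z = (4.1 − 32.16) / 12.90 = -2.18.
|z| = 2.18 ≤ 2.5.

no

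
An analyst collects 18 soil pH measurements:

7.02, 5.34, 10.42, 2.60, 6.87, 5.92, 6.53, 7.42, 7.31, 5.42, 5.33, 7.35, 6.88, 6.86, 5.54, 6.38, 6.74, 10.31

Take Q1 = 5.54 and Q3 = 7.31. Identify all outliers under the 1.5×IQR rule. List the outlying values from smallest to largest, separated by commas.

IQR = Q3 − Q1 = 7.31 − 5.54 = 1.77.
Lower fence = Q1 − 1.5·IQR = 5.54 − 2.655 = 2.885.
Upper fence = Q3 + 1.5·IQR = 7.31 + 2.655 = 9.965.
2.60 < 2.885 → outlier.
10.31 > 9.965 → outlier.
10.42 > 9.965 → outlier.
All remaining values lie within [2.885, 9.965].

2.60, 10.31, 10.42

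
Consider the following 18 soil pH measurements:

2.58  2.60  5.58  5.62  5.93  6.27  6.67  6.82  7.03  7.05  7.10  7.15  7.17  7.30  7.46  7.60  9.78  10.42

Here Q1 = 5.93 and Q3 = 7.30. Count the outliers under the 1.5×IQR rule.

4

IQR = 1.37; fences at 5.93 − 2.055 = 3.875 and 7.30 + 2.055 = 9.355.
Outside the cutoffs: 2.58, 2.60, 9.78, 10.42.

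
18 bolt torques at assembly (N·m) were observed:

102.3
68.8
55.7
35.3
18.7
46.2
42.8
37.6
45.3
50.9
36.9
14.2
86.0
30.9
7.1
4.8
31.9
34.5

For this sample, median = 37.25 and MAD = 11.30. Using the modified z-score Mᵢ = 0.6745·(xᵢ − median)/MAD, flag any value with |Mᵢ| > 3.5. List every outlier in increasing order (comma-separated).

|Mᵢ| > 3.5 ⇔ |xᵢ − 37.25| > 3.5·11.30/0.6745 = 58.64.
So outliers lie outside [-21.39, 95.89].
102.3: M = 3.88 → outlier.

102.3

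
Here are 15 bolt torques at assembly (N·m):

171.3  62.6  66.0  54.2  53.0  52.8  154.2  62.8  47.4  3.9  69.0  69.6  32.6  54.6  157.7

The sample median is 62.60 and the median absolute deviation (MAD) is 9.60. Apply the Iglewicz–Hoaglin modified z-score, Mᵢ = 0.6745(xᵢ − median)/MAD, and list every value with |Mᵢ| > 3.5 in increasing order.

3.9, 154.2, 157.7, 171.3

|Mᵢ| > 3.5 ⇔ |xᵢ − 62.60| > 3.5·9.60/0.6745 = 49.81.
So outliers lie outside [12.79, 112.41].
3.9: M = -4.12 → outlier.
154.2: M = 6.44 → outlier.
157.7: M = 6.68 → outlier.
171.3: M = 7.64 → outlier.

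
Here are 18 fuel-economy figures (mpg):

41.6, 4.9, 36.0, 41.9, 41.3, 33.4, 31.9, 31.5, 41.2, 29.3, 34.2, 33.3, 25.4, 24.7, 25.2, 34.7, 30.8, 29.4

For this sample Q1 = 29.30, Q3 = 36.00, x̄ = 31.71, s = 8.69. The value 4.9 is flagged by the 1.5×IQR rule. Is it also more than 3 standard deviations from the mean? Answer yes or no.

z = (4.9 − 31.71) / 8.69 = -3.09.
|z| = 3.09 > 3.

yes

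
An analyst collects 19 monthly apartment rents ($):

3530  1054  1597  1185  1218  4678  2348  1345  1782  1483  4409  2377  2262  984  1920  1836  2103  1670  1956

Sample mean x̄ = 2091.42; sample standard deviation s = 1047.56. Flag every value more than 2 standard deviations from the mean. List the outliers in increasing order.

Cutoffs at x̄ ± 2s: 2091.42 ± 2·1047.56 = [-3.70, 4186.54].
4409: z = 2.21, |z| > 2 → outlier.
4678: z = 2.47, |z| > 2 → outlier.
Every other value lies within [-3.70, 4186.54].

4409, 4678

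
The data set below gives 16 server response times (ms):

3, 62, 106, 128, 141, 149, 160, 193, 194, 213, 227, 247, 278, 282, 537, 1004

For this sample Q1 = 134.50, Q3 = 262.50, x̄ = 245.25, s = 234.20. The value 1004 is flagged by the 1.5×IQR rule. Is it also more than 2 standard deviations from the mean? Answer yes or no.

z = (1004 − 245.25) / 234.20 = 3.24.
|z| = 3.24 > 2.

yes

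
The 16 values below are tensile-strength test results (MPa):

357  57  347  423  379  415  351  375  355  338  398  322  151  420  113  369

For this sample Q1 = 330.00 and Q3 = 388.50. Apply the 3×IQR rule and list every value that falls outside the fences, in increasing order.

57, 113, 151

IQR = Q3 − Q1 = 388.50 − 330.00 = 58.50.
Lower fence = Q1 − 3·IQR = 330.00 − 175.50 = 154.50.
Upper fence = Q3 + 3·IQR = 388.50 + 175.50 = 564.00.
57 < 154.50 → outlier.
113 < 154.50 → outlier.
151 < 154.50 → outlier.
All remaining values lie within [154.50, 564.00].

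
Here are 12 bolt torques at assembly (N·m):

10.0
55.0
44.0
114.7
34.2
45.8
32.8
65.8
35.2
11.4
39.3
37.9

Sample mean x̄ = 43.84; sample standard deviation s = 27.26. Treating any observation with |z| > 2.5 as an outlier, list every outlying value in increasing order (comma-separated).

Cutoffs at x̄ ± 2.5s: 43.84 ± 2.5·27.26 = [-24.31, 111.99].
114.7: z = 2.60, |z| > 2.5 → outlier.
Every other value lies within [-24.31, 111.99].

114.7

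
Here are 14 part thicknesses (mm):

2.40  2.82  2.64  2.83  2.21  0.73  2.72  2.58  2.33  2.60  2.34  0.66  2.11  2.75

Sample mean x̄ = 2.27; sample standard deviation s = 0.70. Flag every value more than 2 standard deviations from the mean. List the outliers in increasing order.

Cutoffs at x̄ ± 2s: 2.27 ± 2·0.70 = [0.87, 3.67].
0.66: z = -2.30, |z| > 2 → outlier.
0.73: z = -2.20, |z| > 2 → outlier.
Every other value lies within [0.87, 3.67].

0.66, 0.73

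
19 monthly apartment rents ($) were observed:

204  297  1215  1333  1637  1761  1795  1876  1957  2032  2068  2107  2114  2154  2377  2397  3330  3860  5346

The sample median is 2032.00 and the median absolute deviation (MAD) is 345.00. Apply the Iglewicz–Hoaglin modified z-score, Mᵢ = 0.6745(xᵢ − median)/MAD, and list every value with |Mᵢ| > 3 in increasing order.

|Mᵢ| > 3 ⇔ |xᵢ − 2032.00| > 3·345.00/0.6745 = 1534.47.
So outliers lie outside [497.53, 3566.47].
204: M = -3.57 → outlier.
297: M = -3.39 → outlier.
3860: M = 3.57 → outlier.
5346: M = 6.48 → outlier.

204, 297, 3860, 5346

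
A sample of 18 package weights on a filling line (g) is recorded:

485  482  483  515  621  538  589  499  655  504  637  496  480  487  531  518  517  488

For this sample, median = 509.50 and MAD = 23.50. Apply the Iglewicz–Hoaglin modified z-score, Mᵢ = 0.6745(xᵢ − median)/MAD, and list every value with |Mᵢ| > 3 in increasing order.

|Mᵢ| > 3 ⇔ |xᵢ − 509.50| > 3·23.50/0.6745 = 104.52.
So outliers lie outside [404.98, 614.02].
621: M = 3.20 → outlier.
637: M = 3.66 → outlier.
655: M = 4.18 → outlier.

621, 637, 655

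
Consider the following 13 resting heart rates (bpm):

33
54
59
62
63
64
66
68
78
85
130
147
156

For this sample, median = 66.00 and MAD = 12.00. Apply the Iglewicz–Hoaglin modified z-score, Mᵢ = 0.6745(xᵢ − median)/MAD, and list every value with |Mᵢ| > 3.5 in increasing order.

|Mᵢ| > 3.5 ⇔ |xᵢ − 66.00| > 3.5·12.00/0.6745 = 62.27.
So outliers lie outside [3.73, 128.27].
130: M = 3.60 → outlier.
147: M = 4.55 → outlier.
156: M = 5.06 → outlier.

130, 147, 156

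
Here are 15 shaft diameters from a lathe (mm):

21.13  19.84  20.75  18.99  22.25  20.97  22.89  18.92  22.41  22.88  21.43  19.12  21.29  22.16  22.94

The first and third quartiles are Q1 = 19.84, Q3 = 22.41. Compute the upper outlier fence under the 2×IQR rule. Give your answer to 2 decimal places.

IQR = Q3 − Q1 = 22.41 − 19.84 = 2.57.
Lower fence = Q1 − 2·IQR = 19.84 − 5.14 = 14.70.
Upper fence = Q3 + 2·IQR = 22.41 + 5.14 = 27.55.

27.55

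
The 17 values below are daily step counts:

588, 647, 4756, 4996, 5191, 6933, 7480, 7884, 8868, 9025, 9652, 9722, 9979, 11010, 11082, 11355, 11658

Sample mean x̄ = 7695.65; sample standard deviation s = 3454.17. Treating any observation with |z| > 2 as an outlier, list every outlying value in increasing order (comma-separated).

Cutoffs at x̄ ± 2s: 7695.65 ± 2·3454.17 = [787.31, 14603.99].
588: z = -2.06, |z| > 2 → outlier.
647: z = -2.04, |z| > 2 → outlier.
Every other value lies within [787.31, 14603.99].

588, 647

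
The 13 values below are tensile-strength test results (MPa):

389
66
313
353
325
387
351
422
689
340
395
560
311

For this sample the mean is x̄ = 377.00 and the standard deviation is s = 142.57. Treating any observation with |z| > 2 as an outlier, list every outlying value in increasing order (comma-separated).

Cutoffs at x̄ ± 2s: 377.00 ± 2·142.57 = [91.86, 662.14].
66: z = -2.18, |z| > 2 → outlier.
689: z = 2.19, |z| > 2 → outlier.
Every other value lies within [91.86, 662.14].

66, 689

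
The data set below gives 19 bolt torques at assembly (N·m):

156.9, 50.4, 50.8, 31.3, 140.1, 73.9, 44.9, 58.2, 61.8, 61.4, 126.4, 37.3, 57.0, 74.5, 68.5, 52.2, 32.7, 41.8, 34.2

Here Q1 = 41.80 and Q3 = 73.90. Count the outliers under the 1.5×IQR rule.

IQR = 32.10; fences at 41.80 − 48.15 = -6.35 and 73.90 + 48.15 = 122.05.
Outside the cutoffs: 126.4, 140.1, 156.9.

3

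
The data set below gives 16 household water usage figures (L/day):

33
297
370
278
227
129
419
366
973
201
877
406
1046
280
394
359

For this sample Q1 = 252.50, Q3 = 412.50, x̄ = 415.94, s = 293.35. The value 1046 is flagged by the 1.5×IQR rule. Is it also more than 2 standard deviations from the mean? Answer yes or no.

z = (1046 − 415.94) / 293.35 = 2.15.
|z| = 2.15 > 2.

yes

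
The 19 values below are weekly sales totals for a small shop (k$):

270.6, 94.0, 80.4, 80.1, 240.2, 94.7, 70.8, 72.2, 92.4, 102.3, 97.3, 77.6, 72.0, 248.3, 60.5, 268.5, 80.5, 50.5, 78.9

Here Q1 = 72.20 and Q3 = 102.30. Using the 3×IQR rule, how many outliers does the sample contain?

4

IQR = 30.10; fences at 72.20 − 90.30 = -18.10 and 102.30 + 90.30 = 192.60.
Outside the cutoffs: 240.2, 248.3, 268.5, 270.6.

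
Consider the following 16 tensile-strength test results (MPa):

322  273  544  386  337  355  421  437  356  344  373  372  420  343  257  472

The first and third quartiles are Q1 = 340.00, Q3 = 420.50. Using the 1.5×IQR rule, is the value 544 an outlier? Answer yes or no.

yes

IQR = Q3 − Q1 = 420.50 − 340.00 = 80.50.
Lower fence = Q1 − 1.5·IQR = 340.00 − 120.75 = 219.25.
Upper fence = Q3 + 1.5·IQR = 420.50 + 120.75 = 541.25.
544 lies above the upper fence.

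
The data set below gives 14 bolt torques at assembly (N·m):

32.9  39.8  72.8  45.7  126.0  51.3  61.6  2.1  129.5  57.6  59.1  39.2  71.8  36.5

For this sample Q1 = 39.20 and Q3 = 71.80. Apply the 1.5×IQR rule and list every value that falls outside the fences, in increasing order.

IQR = Q3 − Q1 = 71.80 − 39.20 = 32.60.
Lower fence = Q1 − 1.5·IQR = 39.20 − 48.90 = -9.70.
Upper fence = Q3 + 1.5·IQR = 71.80 + 48.90 = 120.70.
126.0 > 120.70 → outlier.
129.5 > 120.70 → outlier.
All remaining values lie within [-9.70, 120.70].

126.0, 129.5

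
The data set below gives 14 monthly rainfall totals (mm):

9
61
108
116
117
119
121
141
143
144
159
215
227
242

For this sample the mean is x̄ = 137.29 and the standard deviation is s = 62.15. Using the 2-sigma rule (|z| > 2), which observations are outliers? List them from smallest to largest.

Cutoffs at x̄ ± 2s: 137.29 ± 2·62.15 = [12.99, 261.59].
9: z = -2.06, |z| > 2 → outlier.
Every other value lies within [12.99, 261.59].

9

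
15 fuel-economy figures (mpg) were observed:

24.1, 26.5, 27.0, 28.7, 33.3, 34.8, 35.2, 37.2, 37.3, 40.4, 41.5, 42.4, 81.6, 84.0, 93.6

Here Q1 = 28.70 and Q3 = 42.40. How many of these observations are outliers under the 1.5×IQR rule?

3

IQR = 13.70; fences at 28.70 − 20.55 = 8.15 and 42.40 + 20.55 = 62.95.
Outside the cutoffs: 81.6, 84.0, 93.6.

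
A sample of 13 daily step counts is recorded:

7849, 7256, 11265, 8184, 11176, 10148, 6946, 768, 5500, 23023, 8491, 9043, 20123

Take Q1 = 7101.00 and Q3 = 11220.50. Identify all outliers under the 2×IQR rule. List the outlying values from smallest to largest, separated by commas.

IQR = Q3 − Q1 = 11220.50 − 7101.00 = 4119.50.
Lower fence = Q1 − 2·IQR = 7101.00 − 8239.00 = -1138.00.
Upper fence = Q3 + 2·IQR = 11220.50 + 8239.00 = 19459.50.
20123 > 19459.50 → outlier.
23023 > 19459.50 → outlier.
All remaining values lie within [-1138.00, 19459.50].

20123, 23023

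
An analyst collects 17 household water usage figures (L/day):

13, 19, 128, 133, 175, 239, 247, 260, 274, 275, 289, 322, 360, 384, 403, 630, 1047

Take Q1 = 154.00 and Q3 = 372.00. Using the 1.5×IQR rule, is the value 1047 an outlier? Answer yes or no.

IQR = Q3 − Q1 = 372.00 − 154.00 = 218.00.
Lower fence = Q1 − 1.5·IQR = 154.00 − 327.00 = -173.00.
Upper fence = Q3 + 1.5·IQR = 372.00 + 327.00 = 699.00.
1047 lies above the upper fence.

yes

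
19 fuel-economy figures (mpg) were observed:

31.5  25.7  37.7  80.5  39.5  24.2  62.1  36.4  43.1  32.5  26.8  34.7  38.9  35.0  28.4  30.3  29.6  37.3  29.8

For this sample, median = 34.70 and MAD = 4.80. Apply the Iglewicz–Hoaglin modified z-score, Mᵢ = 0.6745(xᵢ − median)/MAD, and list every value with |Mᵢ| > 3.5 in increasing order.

62.1, 80.5

|Mᵢ| > 3.5 ⇔ |xᵢ − 34.70| > 3.5·4.80/0.6745 = 24.91.
So outliers lie outside [9.79, 59.61].
62.1: M = 3.85 → outlier.
80.5: M = 6.44 → outlier.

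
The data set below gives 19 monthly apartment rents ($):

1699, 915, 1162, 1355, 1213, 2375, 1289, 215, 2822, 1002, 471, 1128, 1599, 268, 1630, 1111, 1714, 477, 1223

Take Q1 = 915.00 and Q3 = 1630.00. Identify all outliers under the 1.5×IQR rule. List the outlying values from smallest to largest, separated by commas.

IQR = Q3 − Q1 = 1630.00 − 915.00 = 715.00.
Lower fence = Q1 − 1.5·IQR = 915.00 − 1072.50 = -157.50.
Upper fence = Q3 + 1.5·IQR = 1630.00 + 1072.50 = 2702.50.
2822 > 2702.50 → outlier.
All remaining values lie within [-157.50, 2702.50].

2822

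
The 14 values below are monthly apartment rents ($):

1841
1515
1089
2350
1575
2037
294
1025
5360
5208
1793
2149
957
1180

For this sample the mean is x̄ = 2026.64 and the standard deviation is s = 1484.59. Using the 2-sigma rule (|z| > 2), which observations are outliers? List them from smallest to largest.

5208, 5360

Cutoffs at x̄ ± 2s: 2026.64 ± 2·1484.59 = [-942.54, 4995.82].
5208: z = 2.14, |z| > 2 → outlier.
5360: z = 2.25, |z| > 2 → outlier.
Every other value lies within [-942.54, 4995.82].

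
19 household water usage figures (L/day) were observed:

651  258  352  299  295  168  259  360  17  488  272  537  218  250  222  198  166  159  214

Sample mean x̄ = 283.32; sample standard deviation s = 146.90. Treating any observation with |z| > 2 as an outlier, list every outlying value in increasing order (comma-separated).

Cutoffs at x̄ ± 2s: 283.32 ± 2·146.90 = [-10.48, 577.12].
651: z = 2.50, |z| > 2 → outlier.
Every other value lies within [-10.48, 577.12].

651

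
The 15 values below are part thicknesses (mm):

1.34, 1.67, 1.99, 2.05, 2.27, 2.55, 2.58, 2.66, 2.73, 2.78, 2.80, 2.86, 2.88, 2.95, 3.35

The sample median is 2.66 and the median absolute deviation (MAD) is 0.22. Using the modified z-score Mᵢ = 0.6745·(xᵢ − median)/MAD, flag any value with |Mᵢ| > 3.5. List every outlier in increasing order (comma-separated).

|Mᵢ| > 3.5 ⇔ |xᵢ − 2.66| > 3.5·0.22/0.6745 = 1.14.
So outliers lie outside [1.52, 3.80].
1.34: M = -4.05 → outlier.

1.34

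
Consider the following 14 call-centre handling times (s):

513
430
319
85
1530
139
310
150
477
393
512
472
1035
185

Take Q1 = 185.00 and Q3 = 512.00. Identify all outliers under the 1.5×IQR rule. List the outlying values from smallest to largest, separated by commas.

1035, 1530

IQR = Q3 − Q1 = 512.00 − 185.00 = 327.00.
Lower fence = Q1 − 1.5·IQR = 185.00 − 490.50 = -305.50.
Upper fence = Q3 + 1.5·IQR = 512.00 + 490.50 = 1002.50.
1035 > 1002.50 → outlier.
1530 > 1002.50 → outlier.
All remaining values lie within [-305.50, 1002.50].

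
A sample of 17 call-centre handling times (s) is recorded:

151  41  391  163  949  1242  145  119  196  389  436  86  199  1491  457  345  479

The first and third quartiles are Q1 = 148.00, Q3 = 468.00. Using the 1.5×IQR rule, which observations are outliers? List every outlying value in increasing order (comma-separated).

949, 1242, 1491

IQR = Q3 − Q1 = 468.00 − 148.00 = 320.00.
Lower fence = Q1 − 1.5·IQR = 148.00 − 480.00 = -332.00.
Upper fence = Q3 + 1.5·IQR = 468.00 + 480.00 = 948.00.
949 > 948.00 → outlier.
1242 > 948.00 → outlier.
1491 > 948.00 → outlier.
All remaining values lie within [-332.00, 948.00].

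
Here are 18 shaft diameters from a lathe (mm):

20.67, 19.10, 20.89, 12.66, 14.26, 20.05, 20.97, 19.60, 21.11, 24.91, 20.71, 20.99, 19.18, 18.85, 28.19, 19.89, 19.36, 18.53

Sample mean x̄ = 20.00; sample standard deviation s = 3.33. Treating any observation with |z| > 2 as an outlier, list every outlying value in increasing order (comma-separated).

12.66, 28.19

Cutoffs at x̄ ± 2s: 20.00 ± 2·3.33 = [13.34, 26.66].
12.66: z = -2.20, |z| > 2 → outlier.
28.19: z = 2.46, |z| > 2 → outlier.
Every other value lies within [13.34, 26.66].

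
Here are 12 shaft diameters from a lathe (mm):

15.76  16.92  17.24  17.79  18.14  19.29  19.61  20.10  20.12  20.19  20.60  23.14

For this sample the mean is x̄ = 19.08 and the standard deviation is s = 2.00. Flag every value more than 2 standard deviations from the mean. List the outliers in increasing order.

23.14

Cutoffs at x̄ ± 2s: 19.08 ± 2·2.00 = [15.08, 23.08].
23.14: z = 2.03, |z| > 2 → outlier.
Every other value lies within [15.08, 23.08].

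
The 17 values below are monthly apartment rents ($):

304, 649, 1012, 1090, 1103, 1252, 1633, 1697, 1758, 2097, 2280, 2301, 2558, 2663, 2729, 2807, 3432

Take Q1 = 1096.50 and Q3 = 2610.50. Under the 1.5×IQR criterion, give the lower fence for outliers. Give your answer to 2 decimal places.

IQR = Q3 − Q1 = 2610.50 − 1096.50 = 1514.00.
Lower fence = Q1 − 1.5·IQR = 1096.50 − 2271.00 = -1174.50.
Upper fence = Q3 + 1.5·IQR = 2610.50 + 2271.00 = 4881.50.

-1174.50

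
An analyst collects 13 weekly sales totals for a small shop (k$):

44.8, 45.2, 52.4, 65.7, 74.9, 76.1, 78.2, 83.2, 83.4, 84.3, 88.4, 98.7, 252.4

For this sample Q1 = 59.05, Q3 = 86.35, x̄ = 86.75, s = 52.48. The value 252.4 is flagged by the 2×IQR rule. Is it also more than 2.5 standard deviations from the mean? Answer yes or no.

yes

z = (252.4 − 86.75) / 52.48 = 3.16.
|z| = 3.16 > 2.5.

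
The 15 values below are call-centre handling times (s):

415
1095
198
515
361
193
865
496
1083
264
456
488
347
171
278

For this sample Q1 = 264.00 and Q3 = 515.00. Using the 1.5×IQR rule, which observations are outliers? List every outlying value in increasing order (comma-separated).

IQR = Q3 − Q1 = 515.00 − 264.00 = 251.00.
Lower fence = Q1 − 1.5·IQR = 264.00 − 376.50 = -112.50.
Upper fence = Q3 + 1.5·IQR = 515.00 + 376.50 = 891.50.
1083 > 891.50 → outlier.
1095 > 891.50 → outlier.
All remaining values lie within [-112.50, 891.50].

1083, 1095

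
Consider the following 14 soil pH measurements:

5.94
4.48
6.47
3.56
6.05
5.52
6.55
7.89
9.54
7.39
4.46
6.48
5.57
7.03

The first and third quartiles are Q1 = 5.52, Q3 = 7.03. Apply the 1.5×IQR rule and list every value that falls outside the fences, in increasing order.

IQR = Q3 − Q1 = 7.03 − 5.52 = 1.51.
Lower fence = Q1 − 1.5·IQR = 5.52 − 2.265 = 3.255.
Upper fence = Q3 + 1.5·IQR = 7.03 + 2.265 = 9.295.
9.54 > 9.295 → outlier.
All remaining values lie within [3.255, 9.295].

9.54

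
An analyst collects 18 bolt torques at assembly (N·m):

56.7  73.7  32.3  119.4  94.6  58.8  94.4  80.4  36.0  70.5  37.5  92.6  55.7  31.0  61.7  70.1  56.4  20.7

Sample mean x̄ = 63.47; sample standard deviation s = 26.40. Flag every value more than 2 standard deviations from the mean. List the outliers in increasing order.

Cutoffs at x̄ ± 2s: 63.47 ± 2·26.40 = [10.67, 116.27].
119.4: z = 2.12, |z| > 2 → outlier.
Every other value lies within [10.67, 116.27].

119.4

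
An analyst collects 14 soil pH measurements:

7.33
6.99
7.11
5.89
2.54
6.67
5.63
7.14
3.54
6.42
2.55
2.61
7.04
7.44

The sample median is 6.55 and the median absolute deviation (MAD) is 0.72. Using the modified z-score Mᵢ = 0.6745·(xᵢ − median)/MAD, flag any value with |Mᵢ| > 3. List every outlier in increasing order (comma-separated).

|Mᵢ| > 3 ⇔ |xᵢ − 6.55| > 3·0.72/0.6745 = 3.20.
So outliers lie outside [3.35, 9.75].
2.54: M = -3.76 → outlier.
2.55: M = -3.75 → outlier.
2.61: M = -3.69 → outlier.

2.54, 2.55, 2.61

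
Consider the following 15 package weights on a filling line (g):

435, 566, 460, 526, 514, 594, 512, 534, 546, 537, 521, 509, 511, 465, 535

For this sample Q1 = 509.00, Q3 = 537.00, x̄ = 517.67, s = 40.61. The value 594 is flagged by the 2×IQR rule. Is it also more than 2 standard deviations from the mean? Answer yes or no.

no

z = (594 − 517.67) / 40.61 = 1.88.
|z| = 1.88 ≤ 2.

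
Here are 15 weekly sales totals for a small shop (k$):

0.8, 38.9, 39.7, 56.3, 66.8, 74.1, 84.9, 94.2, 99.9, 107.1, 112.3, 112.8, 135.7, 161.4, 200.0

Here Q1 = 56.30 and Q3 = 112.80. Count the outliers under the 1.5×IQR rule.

1

IQR = 56.50; fences at 56.30 − 84.75 = -28.45 and 112.80 + 84.75 = 197.55.
Outside the cutoffs: 200.0.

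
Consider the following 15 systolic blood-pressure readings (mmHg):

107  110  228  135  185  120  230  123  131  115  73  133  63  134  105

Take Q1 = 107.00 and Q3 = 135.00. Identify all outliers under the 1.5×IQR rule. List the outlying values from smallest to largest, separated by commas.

IQR = Q3 − Q1 = 135.00 − 107.00 = 28.00.
Lower fence = Q1 − 1.5·IQR = 107.00 − 42.00 = 65.00.
Upper fence = Q3 + 1.5·IQR = 135.00 + 42.00 = 177.00.
63 < 65.00 → outlier.
185 > 177.00 → outlier.
228 > 177.00 → outlier.
230 > 177.00 → outlier.
All remaining values lie within [65.00, 177.00].

63, 185, 228, 230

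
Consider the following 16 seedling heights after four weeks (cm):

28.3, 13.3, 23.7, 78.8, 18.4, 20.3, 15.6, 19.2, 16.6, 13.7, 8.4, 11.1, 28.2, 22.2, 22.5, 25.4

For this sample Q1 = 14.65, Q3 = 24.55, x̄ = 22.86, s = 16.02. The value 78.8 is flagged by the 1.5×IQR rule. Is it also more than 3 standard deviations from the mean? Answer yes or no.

yes

z = (78.8 − 22.86) / 16.02 = 3.49.
|z| = 3.49 > 3.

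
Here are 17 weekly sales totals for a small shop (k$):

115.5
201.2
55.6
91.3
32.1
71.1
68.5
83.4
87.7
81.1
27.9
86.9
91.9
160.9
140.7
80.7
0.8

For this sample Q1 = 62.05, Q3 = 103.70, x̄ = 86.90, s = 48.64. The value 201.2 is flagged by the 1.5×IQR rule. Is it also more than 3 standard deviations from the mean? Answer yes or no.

z = (201.2 − 86.90) / 48.64 = 2.35.
|z| = 2.35 ≤ 3.

no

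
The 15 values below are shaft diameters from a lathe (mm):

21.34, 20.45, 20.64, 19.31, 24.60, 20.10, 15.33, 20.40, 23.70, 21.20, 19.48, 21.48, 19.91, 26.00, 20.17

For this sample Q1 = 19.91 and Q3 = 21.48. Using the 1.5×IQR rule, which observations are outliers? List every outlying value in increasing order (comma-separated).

IQR = Q3 − Q1 = 21.48 − 19.91 = 1.57.
Lower fence = Q1 − 1.5·IQR = 19.91 − 2.355 = 17.555.
Upper fence = Q3 + 1.5·IQR = 21.48 + 2.355 = 23.835.
15.33 < 17.555 → outlier.
24.60 > 23.835 → outlier.
26.00 > 23.835 → outlier.
All remaining values lie within [17.555, 23.835].

15.33, 24.60, 26.00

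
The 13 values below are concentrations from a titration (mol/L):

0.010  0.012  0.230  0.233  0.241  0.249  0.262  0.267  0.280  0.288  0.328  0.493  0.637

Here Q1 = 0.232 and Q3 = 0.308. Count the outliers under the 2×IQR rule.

IQR = 0.076; fences at 0.232 − 0.152 = 0.080 and 0.308 + 0.152 = 0.460.
Outside the cutoffs: 0.010, 0.012, 0.493, 0.637.

4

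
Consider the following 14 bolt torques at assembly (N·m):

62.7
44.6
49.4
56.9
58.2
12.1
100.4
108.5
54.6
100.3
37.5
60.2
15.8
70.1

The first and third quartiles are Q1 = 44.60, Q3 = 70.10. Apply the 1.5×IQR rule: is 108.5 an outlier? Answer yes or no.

IQR = Q3 − Q1 = 70.10 − 44.60 = 25.50.
Lower fence = Q1 − 1.5·IQR = 44.60 − 38.25 = 6.35.
Upper fence = Q3 + 1.5·IQR = 70.10 + 38.25 = 108.35.
108.5 lies above the upper fence.

yes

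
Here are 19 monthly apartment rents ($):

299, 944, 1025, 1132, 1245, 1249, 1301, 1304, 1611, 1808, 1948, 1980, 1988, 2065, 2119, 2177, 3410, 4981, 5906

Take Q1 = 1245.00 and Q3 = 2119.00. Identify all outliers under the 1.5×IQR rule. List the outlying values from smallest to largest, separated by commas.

IQR = Q3 − Q1 = 2119.00 − 1245.00 = 874.00.
Lower fence = Q1 − 1.5·IQR = 1245.00 − 1311.00 = -66.00.
Upper fence = Q3 + 1.5·IQR = 2119.00 + 1311.00 = 3430.00.
4981 > 3430.00 → outlier.
5906 > 3430.00 → outlier.
All remaining values lie within [-66.00, 3430.00].

4981, 5906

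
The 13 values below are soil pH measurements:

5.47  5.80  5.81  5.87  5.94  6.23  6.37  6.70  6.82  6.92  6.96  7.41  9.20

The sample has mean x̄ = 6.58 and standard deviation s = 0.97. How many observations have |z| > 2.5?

1

Cutoffs: x̄ ± 2.5s = [4.155, 9.005].
Outside the cutoffs: 9.20.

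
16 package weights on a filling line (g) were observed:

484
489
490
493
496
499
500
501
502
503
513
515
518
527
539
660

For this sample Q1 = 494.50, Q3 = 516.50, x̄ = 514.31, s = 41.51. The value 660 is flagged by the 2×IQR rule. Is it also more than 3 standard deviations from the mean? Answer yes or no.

yes

z = (660 − 514.31) / 41.51 = 3.51.
|z| = 3.51 > 3.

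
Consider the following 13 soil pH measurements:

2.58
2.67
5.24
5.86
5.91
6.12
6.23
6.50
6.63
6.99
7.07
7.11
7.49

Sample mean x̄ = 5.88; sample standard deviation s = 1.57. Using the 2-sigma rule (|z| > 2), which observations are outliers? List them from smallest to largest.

2.58, 2.67

Cutoffs at x̄ ± 2s: 5.88 ± 2·1.57 = [2.74, 9.02].
2.58: z = -2.10, |z| > 2 → outlier.
2.67: z = -2.04, |z| > 2 → outlier.
Every other value lies within [2.74, 9.02].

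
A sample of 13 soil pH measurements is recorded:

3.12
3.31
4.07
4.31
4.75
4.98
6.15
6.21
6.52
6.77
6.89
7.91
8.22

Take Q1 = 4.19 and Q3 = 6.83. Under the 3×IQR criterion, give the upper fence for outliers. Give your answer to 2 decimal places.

IQR = Q3 − Q1 = 6.83 − 4.19 = 2.64.
Lower fence = Q1 − 3·IQR = 4.19 − 7.92 = -3.73.
Upper fence = Q3 + 3·IQR = 6.83 + 7.92 = 14.75.

14.75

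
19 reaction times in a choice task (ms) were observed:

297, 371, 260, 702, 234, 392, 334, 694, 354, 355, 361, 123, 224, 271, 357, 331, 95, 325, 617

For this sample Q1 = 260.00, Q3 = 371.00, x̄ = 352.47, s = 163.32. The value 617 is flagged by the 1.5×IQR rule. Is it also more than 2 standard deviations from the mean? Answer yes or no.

z = (617 − 352.47) / 163.32 = 1.62.
|z| = 1.62 ≤ 2.

no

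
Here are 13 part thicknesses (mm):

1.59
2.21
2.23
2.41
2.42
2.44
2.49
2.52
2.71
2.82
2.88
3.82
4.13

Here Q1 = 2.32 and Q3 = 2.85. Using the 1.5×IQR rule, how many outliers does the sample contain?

2

IQR = 0.53; fences at 2.32 − 0.795 = 1.525 and 2.85 + 0.795 = 3.645.
Outside the cutoffs: 3.82, 4.13.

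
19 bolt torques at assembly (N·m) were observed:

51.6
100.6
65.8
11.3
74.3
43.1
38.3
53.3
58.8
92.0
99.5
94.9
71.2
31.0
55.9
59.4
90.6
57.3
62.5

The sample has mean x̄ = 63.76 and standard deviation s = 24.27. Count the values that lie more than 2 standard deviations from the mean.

Cutoffs: x̄ ± 2s = [15.22, 112.30].
Outside the cutoffs: 11.3.

1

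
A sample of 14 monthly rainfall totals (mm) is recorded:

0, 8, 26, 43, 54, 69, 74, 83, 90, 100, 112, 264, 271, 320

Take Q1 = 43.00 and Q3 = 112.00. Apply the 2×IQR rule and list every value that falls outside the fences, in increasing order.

IQR = Q3 − Q1 = 112.00 − 43.00 = 69.00.
Lower fence = Q1 − 2·IQR = 43.00 − 138.00 = -95.00.
Upper fence = Q3 + 2·IQR = 112.00 + 138.00 = 250.00.
264 > 250.00 → outlier.
271 > 250.00 → outlier.
320 > 250.00 → outlier.
All remaining values lie within [-95.00, 250.00].

264, 271, 320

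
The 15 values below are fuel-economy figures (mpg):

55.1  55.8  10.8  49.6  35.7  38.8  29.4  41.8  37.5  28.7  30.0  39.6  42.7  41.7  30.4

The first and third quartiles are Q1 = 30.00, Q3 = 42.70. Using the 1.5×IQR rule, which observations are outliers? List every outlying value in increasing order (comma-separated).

10.8

IQR = Q3 − Q1 = 42.70 − 30.00 = 12.70.
Lower fence = Q1 − 1.5·IQR = 30.00 − 19.05 = 10.95.
Upper fence = Q3 + 1.5·IQR = 42.70 + 19.05 = 61.75.
10.8 < 10.95 → outlier.
All remaining values lie within [10.95, 61.75].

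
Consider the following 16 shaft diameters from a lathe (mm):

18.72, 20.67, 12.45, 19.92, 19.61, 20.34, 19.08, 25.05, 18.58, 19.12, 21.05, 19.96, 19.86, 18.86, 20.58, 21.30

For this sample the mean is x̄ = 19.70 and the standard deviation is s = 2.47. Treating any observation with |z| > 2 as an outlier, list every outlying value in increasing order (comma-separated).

Cutoffs at x̄ ± 2s: 19.70 ± 2·2.47 = [14.76, 24.64].
12.45: z = -2.94, |z| > 2 → outlier.
25.05: z = 2.17, |z| > 2 → outlier.
Every other value lies within [14.76, 24.64].

12.45, 25.05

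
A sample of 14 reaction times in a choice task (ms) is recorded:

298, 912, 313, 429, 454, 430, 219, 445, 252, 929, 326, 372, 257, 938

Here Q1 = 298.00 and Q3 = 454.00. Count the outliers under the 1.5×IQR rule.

IQR = 156.00; fences at 298.00 − 234.00 = 64.00 and 454.00 + 234.00 = 688.00.
Outside the cutoffs: 912, 929, 938.

3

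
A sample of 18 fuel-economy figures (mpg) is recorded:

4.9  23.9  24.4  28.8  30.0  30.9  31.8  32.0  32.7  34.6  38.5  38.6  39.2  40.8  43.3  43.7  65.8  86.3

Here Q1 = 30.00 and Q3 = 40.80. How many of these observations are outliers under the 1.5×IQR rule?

3

IQR = 10.80; fences at 30.00 − 16.20 = 13.80 and 40.80 + 16.20 = 57.00.
Outside the cutoffs: 4.9, 65.8, 86.3.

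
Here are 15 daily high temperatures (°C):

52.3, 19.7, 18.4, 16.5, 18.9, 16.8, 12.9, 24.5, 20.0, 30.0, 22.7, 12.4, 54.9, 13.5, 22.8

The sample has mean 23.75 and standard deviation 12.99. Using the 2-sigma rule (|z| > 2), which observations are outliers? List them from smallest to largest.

52.3, 54.9

Cutoffs at x̄ ± 2s: 23.75 ± 2·12.99 = [-2.23, 49.73].
52.3: z = 2.20, |z| > 2 → outlier.
54.9: z = 2.40, |z| > 2 → outlier.
Every other value lies within [-2.23, 49.73].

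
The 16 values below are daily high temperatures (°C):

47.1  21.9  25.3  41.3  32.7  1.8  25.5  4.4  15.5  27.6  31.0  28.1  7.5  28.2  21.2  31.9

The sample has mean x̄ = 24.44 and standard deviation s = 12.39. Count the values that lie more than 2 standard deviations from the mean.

Cutoffs: x̄ ± 2s = [-0.34, 49.22].
Every value lies within the cutoffs.

0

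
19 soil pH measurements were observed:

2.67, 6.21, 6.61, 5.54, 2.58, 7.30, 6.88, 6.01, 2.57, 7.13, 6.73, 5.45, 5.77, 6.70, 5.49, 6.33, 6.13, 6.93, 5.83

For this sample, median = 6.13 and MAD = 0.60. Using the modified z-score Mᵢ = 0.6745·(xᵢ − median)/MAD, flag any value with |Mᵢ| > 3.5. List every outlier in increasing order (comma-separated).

|Mᵢ| > 3.5 ⇔ |xᵢ − 6.13| > 3.5·0.60/0.6745 = 3.11.
So outliers lie outside [3.02, 9.24].
2.57: M = -4.00 → outlier.
2.58: M = -3.99 → outlier.
2.67: M = -3.89 → outlier.

2.57, 2.58, 2.67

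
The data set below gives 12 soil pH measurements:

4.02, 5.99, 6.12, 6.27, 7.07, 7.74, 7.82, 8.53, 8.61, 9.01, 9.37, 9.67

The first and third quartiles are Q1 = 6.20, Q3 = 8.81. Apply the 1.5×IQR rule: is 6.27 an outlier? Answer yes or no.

no

IQR = Q3 − Q1 = 8.81 − 6.20 = 2.61.
Lower fence = Q1 − 1.5·IQR = 6.20 − 3.915 = 2.285.
Upper fence = Q3 + 1.5·IQR = 8.81 + 3.915 = 12.725.
6.27 lies within [2.285, 12.725].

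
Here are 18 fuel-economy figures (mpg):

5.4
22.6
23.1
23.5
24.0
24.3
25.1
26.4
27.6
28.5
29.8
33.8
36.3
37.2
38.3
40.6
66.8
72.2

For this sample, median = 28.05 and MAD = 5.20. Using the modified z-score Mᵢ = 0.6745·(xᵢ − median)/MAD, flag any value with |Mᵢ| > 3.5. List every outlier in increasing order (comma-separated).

66.8, 72.2

|Mᵢ| > 3.5 ⇔ |xᵢ − 28.05| > 3.5·5.20/0.6745 = 26.98.
So outliers lie outside [1.07, 55.03].
66.8: M = 5.03 → outlier.
72.2: M = 5.73 → outlier.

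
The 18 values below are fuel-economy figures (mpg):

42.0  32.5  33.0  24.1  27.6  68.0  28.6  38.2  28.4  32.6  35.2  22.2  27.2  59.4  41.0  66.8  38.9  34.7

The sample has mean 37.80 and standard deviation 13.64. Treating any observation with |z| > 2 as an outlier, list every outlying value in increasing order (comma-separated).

66.8, 68.0

Cutoffs at x̄ ± 2s: 37.80 ± 2·13.64 = [10.52, 65.08].
66.8: z = 2.13, |z| > 2 → outlier.
68.0: z = 2.21, |z| > 2 → outlier.
Every other value lies within [10.52, 65.08].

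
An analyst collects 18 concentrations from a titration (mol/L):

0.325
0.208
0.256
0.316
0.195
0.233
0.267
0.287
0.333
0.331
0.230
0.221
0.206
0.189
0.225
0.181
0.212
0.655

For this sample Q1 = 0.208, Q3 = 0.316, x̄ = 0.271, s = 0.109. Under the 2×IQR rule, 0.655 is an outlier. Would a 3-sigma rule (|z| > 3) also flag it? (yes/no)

yes

z = (0.655 − 0.271) / 0.109 = 3.52.
|z| = 3.52 > 3.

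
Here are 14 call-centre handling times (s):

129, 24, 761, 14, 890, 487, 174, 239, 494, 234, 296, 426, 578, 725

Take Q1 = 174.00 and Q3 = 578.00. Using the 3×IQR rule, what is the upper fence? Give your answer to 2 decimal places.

1790.00

IQR = Q3 − Q1 = 578.00 − 174.00 = 404.00.
Lower fence = Q1 − 3·IQR = 174.00 − 1212.00 = -1038.00.
Upper fence = Q3 + 3·IQR = 578.00 + 1212.00 = 1790.00.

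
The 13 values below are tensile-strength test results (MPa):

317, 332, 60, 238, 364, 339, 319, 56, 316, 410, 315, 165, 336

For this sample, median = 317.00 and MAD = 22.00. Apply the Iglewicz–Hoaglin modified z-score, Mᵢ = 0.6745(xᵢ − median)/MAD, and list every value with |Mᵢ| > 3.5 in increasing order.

|Mᵢ| > 3.5 ⇔ |xᵢ − 317.00| > 3.5·22.00/0.6745 = 114.16.
So outliers lie outside [202.84, 431.16].
56: M = -8.00 → outlier.
60: M = -7.88 → outlier.
165: M = -4.66 → outlier.

56, 60, 165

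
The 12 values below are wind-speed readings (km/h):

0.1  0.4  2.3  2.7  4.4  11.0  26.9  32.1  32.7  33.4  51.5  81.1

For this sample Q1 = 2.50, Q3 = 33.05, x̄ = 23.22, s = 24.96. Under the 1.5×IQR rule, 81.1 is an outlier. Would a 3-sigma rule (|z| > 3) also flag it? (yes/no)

no

z = (81.1 − 23.22) / 24.96 = 2.32.
|z| = 2.32 ≤ 3.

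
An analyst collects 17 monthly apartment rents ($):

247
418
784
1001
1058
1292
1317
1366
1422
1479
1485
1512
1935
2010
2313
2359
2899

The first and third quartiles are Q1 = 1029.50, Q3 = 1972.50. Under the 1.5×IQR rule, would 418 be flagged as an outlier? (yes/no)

IQR = Q3 − Q1 = 1972.50 − 1029.50 = 943.00.
Lower fence = Q1 − 1.5·IQR = 1029.50 − 1414.50 = -385.00.
Upper fence = Q3 + 1.5·IQR = 1972.50 + 1414.50 = 3387.00.
418 lies within [-385.00, 3387.00].

no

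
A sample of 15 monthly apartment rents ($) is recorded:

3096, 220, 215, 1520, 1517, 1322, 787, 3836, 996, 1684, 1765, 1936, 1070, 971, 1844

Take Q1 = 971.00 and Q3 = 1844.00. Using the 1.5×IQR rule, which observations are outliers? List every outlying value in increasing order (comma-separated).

IQR = Q3 − Q1 = 1844.00 − 971.00 = 873.00.
Lower fence = Q1 − 1.5·IQR = 971.00 − 1309.50 = -338.50.
Upper fence = Q3 + 1.5·IQR = 1844.00 + 1309.50 = 3153.50.
3836 > 3153.50 → outlier.
All remaining values lie within [-338.50, 3153.50].

3836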